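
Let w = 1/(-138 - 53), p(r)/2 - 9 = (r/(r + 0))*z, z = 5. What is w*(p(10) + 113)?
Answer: -141/191 ≈ -0.73822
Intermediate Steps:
p(r) = 28 (p(r) = 18 + 2*((r/(r + 0))*5) = 18 + 2*((r/r)*5) = 18 + 2*(1*5) = 18 + 2*5 = 18 + 10 = 28)
w = -1/191 (w = 1/(-191) = -1/191 ≈ -0.0052356)
w*(p(10) + 113) = -(28 + 113)/191 = -1/191*141 = -141/191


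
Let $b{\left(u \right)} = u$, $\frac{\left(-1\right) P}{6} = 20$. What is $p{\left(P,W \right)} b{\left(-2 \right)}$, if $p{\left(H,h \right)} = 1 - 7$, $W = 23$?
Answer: $12$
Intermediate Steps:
$P = -120$ ($P = \left(-6\right) 20 = -120$)
$p{\left(H,h \right)} = -6$
$p{\left(P,W \right)} b{\left(-2 \right)} = \left(-6\right) \left(-2\right) = 12$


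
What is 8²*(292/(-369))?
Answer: -18688/369 ≈ -50.645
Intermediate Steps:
8²*(292/(-369)) = 64*(292*(-1/369)) = 64*(-292/369) = -18688/369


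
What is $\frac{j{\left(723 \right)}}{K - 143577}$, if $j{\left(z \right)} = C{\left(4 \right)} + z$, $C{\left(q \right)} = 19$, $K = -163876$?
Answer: $- \frac{14}{5801} \approx -0.0024134$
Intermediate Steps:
$j{\left(z \right)} = 19 + z$
$\frac{j{\left(723 \right)}}{K - 143577} = \frac{19 + 723}{-163876 - 143577} = \frac{742}{-307453} = 742 \left(- \frac{1}{307453}\right) = - \frac{14}{5801}$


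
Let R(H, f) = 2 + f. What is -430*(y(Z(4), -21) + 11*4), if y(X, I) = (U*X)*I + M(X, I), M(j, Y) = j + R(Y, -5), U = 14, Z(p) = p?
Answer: 486330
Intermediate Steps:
M(j, Y) = -3 + j (M(j, Y) = j + (2 - 5) = j - 3 = -3 + j)
y(X, I) = -3 + X + 14*I*X (y(X, I) = (14*X)*I + (-3 + X) = 14*I*X + (-3 + X) = -3 + X + 14*I*X)
-430*(y(Z(4), -21) + 11*4) = -430*((-3 + 4 + 14*(-21)*4) + 11*4) = -430*((-3 + 4 - 1176) + 44) = -430*(-1175 + 44) = -430*(-1131) = 486330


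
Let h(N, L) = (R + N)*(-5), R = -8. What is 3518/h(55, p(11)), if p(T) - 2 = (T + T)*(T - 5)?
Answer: -3518/235 ≈ -14.970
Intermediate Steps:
p(T) = 2 + 2*T*(-5 + T) (p(T) = 2 + (T + T)*(T - 5) = 2 + (2*T)*(-5 + T) = 2 + 2*T*(-5 + T))
h(N, L) = 40 - 5*N (h(N, L) = (-8 + N)*(-5) = 40 - 5*N)
3518/h(55, p(11)) = 3518/(40 - 5*55) = 3518/(40 - 275) = 3518/(-235) = 3518*(-1/235) = -3518/235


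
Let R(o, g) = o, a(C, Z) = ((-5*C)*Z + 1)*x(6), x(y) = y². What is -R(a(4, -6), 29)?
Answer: -4356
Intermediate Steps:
a(C, Z) = 36 - 180*C*Z (a(C, Z) = ((-5*C)*Z + 1)*6² = (-5*C*Z + 1)*36 = (1 - 5*C*Z)*36 = 36 - 180*C*Z)
-R(a(4, -6), 29) = -(36 - 180*4*(-6)) = -(36 + 4320) = -1*4356 = -4356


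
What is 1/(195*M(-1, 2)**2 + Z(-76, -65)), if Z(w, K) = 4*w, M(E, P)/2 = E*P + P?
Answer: -1/304 ≈ -0.0032895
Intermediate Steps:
M(E, P) = 2*P + 2*E*P (M(E, P) = 2*(E*P + P) = 2*(P + E*P) = 2*P + 2*E*P)
1/(195*M(-1, 2)**2 + Z(-76, -65)) = 1/(195*(2*2*(1 - 1))**2 + 4*(-76)) = 1/(195*(2*2*0)**2 - 304) = 1/(195*0**2 - 304) = 1/(195*0 - 304) = 1/(0 - 304) = 1/(-304) = -1/304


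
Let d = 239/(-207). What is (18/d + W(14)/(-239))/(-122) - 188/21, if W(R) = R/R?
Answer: -5403437/612318 ≈ -8.8246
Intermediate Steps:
d = -239/207 (d = 239*(-1/207) = -239/207 ≈ -1.1546)
W(R) = 1
(18/d + W(14)/(-239))/(-122) - 188/21 = (18/(-239/207) + 1/(-239))/(-122) - 188/21 = (18*(-207/239) + 1*(-1/239))*(-1/122) - 188*1/21 = (-3726/239 - 1/239)*(-1/122) - 188/21 = -3727/239*(-1/122) - 188/21 = 3727/29158 - 188/21 = -5403437/612318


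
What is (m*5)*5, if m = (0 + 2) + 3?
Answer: 125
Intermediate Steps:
m = 5 (m = 2 + 3 = 5)
(m*5)*5 = (5*5)*5 = 25*5 = 125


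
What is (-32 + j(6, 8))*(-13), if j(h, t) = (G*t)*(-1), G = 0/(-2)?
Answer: 416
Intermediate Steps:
G = 0 (G = 0*(-1/2) = 0)
j(h, t) = 0 (j(h, t) = (0*t)*(-1) = 0*(-1) = 0)
(-32 + j(6, 8))*(-13) = (-32 + 0)*(-13) = -32*(-13) = 416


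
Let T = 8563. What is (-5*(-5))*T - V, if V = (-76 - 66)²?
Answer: 193911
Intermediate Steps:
V = 20164 (V = (-142)² = 20164)
(-5*(-5))*T - V = -5*(-5)*8563 - 1*20164 = 25*8563 - 20164 = 214075 - 20164 = 193911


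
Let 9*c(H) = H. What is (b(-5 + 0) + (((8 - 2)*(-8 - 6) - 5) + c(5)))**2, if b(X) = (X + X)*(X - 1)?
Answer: 65536/81 ≈ 809.09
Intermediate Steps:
c(H) = H/9
b(X) = 2*X*(-1 + X) (b(X) = (2*X)*(-1 + X) = 2*X*(-1 + X))
(b(-5 + 0) + (((8 - 2)*(-8 - 6) - 5) + c(5)))**2 = (2*(-5 + 0)*(-1 + (-5 + 0)) + (((8 - 2)*(-8 - 6) - 5) + (1/9)*5))**2 = (2*(-5)*(-1 - 5) + ((6*(-14) - 5) + 5/9))**2 = (2*(-5)*(-6) + ((-84 - 5) + 5/9))**2 = (60 + (-89 + 5/9))**2 = (60 - 796/9)**2 = (-256/9)**2 = 65536/81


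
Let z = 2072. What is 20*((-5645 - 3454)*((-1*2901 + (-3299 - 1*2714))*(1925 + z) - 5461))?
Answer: 6484806163620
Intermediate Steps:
20*((-5645 - 3454)*((-1*2901 + (-3299 - 1*2714))*(1925 + z) - 5461)) = 20*((-5645 - 3454)*((-1*2901 + (-3299 - 1*2714))*(1925 + 2072) - 5461)) = 20*(-9099*((-2901 + (-3299 - 2714))*3997 - 5461)) = 20*(-9099*((-2901 - 6013)*3997 - 5461)) = 20*(-9099*(-8914*3997 - 5461)) = 20*(-9099*(-35629258 - 5461)) = 20*(-9099*(-35634719)) = 20*324240308181 = 6484806163620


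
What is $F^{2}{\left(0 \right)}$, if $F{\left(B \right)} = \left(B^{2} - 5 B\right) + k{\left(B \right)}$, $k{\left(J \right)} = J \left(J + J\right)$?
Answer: $0$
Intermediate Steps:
$k{\left(J \right)} = 2 J^{2}$ ($k{\left(J \right)} = J 2 J = 2 J^{2}$)
$F{\left(B \right)} = - 5 B + 3 B^{2}$ ($F{\left(B \right)} = \left(B^{2} - 5 B\right) + 2 B^{2} = - 5 B + 3 B^{2}$)
$F^{2}{\left(0 \right)} = \left(0 \left(-5 + 3 \cdot 0\right)\right)^{2} = \left(0 \left(-5 + 0\right)\right)^{2} = \left(0 \left(-5\right)\right)^{2} = 0^{2} = 0$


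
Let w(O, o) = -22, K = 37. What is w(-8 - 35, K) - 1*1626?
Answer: -1648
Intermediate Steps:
w(-8 - 35, K) - 1*1626 = -22 - 1*1626 = -22 - 1626 = -1648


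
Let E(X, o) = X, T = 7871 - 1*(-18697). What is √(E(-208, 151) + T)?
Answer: 2*√6590 ≈ 162.36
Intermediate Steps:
T = 26568 (T = 7871 + 18697 = 26568)
√(E(-208, 151) + T) = √(-208 + 26568) = √26360 = 2*√6590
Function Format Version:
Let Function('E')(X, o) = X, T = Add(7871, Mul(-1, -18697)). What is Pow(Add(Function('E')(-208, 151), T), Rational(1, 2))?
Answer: Mul(2, Pow(6590, Rational(1, 2))) ≈ 162.36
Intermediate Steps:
T = 26568 (T = Add(7871, 18697) = 26568)
Pow(Add(Function('E')(-208, 151), T), Rational(1, 2)) = Pow(Add(-208, 26568), Rational(1, 2)) = Pow(26360, Rational(1, 2)) = Mul(2, Pow(6590, Rational(1, 2)))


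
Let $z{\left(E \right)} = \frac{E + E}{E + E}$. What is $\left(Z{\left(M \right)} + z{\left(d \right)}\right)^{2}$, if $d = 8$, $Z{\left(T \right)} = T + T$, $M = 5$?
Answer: $121$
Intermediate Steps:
$Z{\left(T \right)} = 2 T$
$z{\left(E \right)} = 1$ ($z{\left(E \right)} = \frac{2 E}{2 E} = 2 E \frac{1}{2 E} = 1$)
$\left(Z{\left(M \right)} + z{\left(d \right)}\right)^{2} = \left(2 \cdot 5 + 1\right)^{2} = \left(10 + 1\right)^{2} = 11^{2} = 121$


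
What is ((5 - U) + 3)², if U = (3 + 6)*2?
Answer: 100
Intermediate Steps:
U = 18 (U = 9*2 = 18)
((5 - U) + 3)² = ((5 - 1*18) + 3)² = ((5 - 18) + 3)² = (-13 + 3)² = (-10)² = 100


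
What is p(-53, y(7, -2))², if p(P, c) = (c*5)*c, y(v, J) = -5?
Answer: 15625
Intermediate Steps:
p(P, c) = 5*c² (p(P, c) = (5*c)*c = 5*c²)
p(-53, y(7, -2))² = (5*(-5)²)² = (5*25)² = 125² = 15625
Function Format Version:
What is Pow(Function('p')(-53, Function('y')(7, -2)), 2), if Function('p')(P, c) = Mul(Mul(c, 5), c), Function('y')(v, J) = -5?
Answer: 15625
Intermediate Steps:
Function('p')(P, c) = Mul(5, Pow(c, 2)) (Function('p')(P, c) = Mul(Mul(5, c), c) = Mul(5, Pow(c, 2)))
Pow(Function('p')(-53, Function('y')(7, -2)), 2) = Pow(Mul(5, Pow(-5, 2)), 2) = Pow(Mul(5, 25), 2) = Pow(125, 2) = 15625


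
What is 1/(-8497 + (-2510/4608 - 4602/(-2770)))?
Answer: -3191040/27110703551 ≈ -0.00011770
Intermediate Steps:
1/(-8497 + (-2510/4608 - 4602/(-2770))) = 1/(-8497 + (-2510*1/4608 - 4602*(-1/2770))) = 1/(-8497 + (-1255/2304 + 2301/1385)) = 1/(-8497 + 3563329/3191040) = 1/(-27110703551/3191040) = -3191040/27110703551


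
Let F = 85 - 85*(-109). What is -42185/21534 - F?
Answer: -201385085/21534 ≈ -9352.0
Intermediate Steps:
F = 9350 (F = 85 + 9265 = 9350)
-42185/21534 - F = -42185/21534 - 1*9350 = -42185*1/21534 - 9350 = -42185/21534 - 9350 = -201385085/21534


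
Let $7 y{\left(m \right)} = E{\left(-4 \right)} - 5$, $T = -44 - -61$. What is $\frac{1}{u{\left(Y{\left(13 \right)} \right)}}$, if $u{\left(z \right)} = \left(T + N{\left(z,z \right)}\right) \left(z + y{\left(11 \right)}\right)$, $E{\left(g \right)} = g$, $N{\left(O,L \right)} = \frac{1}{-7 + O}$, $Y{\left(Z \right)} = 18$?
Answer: $\frac{77}{21996} \approx 0.0035006$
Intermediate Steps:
$T = 17$ ($T = -44 + 61 = 17$)
$y{\left(m \right)} = - \frac{9}{7}$ ($y{\left(m \right)} = \frac{-4 - 5}{7} = \frac{1}{7} \left(-9\right) = - \frac{9}{7}$)
$u{\left(z \right)} = \left(17 + \frac{1}{-7 + z}\right) \left(- \frac{9}{7} + z\right)$ ($u{\left(z \right)} = \left(17 + \frac{1}{-7 + z}\right) \left(z - \frac{9}{7}\right) = \left(17 + \frac{1}{-7 + z}\right) \left(- \frac{9}{7} + z\right)$)
$\frac{1}{u{\left(Y{\left(13 \right)} \right)}} = \frac{1}{\frac{1}{7} \frac{1}{-7 + 18} \left(1062 - 17622 + 119 \cdot 18^{2}\right)} = \frac{1}{\frac{1}{7} \cdot \frac{1}{11} \left(1062 - 17622 + 119 \cdot 324\right)} = \frac{1}{\frac{1}{7} \cdot \frac{1}{11} \left(1062 - 17622 + 38556\right)} = \frac{1}{\frac{1}{7} \cdot \frac{1}{11} \cdot 21996} = \frac{1}{\frac{21996}{77}} = \frac{77}{21996}$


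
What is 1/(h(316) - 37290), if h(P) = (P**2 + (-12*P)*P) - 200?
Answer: -1/1135906 ≈ -8.8035e-7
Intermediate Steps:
h(P) = -200 - 11*P**2 (h(P) = (P**2 - 12*P**2) - 200 = -11*P**2 - 200 = -200 - 11*P**2)
1/(h(316) - 37290) = 1/((-200 - 11*316**2) - 37290) = 1/((-200 - 11*99856) - 37290) = 1/((-200 - 1098416) - 37290) = 1/(-1098616 - 37290) = 1/(-1135906) = -1/1135906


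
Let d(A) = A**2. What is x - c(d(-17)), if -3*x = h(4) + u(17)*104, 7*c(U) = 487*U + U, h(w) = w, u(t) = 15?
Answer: -434044/21 ≈ -20669.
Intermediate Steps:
c(U) = 488*U/7 (c(U) = (487*U + U)/7 = (488*U)/7 = 488*U/7)
x = -1564/3 (x = -(4 + 15*104)/3 = -(4 + 1560)/3 = -1/3*1564 = -1564/3 ≈ -521.33)
x - c(d(-17)) = -1564/3 - 488*(-17)**2/7 = -1564/3 - 488*289/7 = -1564/3 - 1*141032/7 = -1564/3 - 141032/7 = -434044/21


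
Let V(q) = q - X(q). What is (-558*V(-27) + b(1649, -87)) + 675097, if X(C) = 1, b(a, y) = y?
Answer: 690634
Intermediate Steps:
V(q) = -1 + q (V(q) = q - 1*1 = q - 1 = -1 + q)
(-558*V(-27) + b(1649, -87)) + 675097 = (-558*(-1 - 27) - 87) + 675097 = (-558*(-28) - 87) + 675097 = (15624 - 87) + 675097 = 15537 + 675097 = 690634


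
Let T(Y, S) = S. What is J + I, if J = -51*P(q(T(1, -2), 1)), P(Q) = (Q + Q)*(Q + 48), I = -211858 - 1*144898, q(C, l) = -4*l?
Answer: -338804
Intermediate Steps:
I = -356756 (I = -211858 - 144898 = -356756)
P(Q) = 2*Q*(48 + Q) (P(Q) = (2*Q)*(48 + Q) = 2*Q*(48 + Q))
J = 17952 (J = -102*(-4*1)*(48 - 4*1) = -102*(-4)*(48 - 4) = -102*(-4)*44 = -51*(-352) = 17952)
J + I = 17952 - 356756 = -338804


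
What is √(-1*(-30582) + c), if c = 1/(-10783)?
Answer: √3555863597015/10783 ≈ 174.88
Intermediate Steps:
c = -1/10783 ≈ -9.2739e-5
√(-1*(-30582) + c) = √(-1*(-30582) - 1/10783) = √(30582 - 1/10783) = √(329765705/10783) = √3555863597015/10783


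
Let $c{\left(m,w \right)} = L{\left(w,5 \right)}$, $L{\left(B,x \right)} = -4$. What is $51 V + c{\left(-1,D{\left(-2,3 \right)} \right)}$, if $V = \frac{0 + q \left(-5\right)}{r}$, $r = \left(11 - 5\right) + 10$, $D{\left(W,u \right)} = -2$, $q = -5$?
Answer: $\frac{1211}{16} \approx 75.688$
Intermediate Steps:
$r = 16$ ($r = 6 + 10 = 16$)
$c{\left(m,w \right)} = -4$
$V = \frac{25}{16}$ ($V = \frac{0 - -25}{16} = \left(0 + 25\right) \frac{1}{16} = 25 \cdot \frac{1}{16} = \frac{25}{16} \approx 1.5625$)
$51 V + c{\left(-1,D{\left(-2,3 \right)} \right)} = 51 \cdot \frac{25}{16} - 4 = \frac{1275}{16} - 4 = \frac{1211}{16}$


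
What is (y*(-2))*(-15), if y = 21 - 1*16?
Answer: 150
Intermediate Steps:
y = 5 (y = 21 - 16 = 5)
(y*(-2))*(-15) = (5*(-2))*(-15) = -10*(-15) = 150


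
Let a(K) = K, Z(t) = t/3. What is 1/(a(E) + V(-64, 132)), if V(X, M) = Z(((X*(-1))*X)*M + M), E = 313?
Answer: -1/179867 ≈ -5.5597e-6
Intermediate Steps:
Z(t) = t/3 (Z(t) = t*(⅓) = t/3)
V(X, M) = M/3 - M*X²/3 (V(X, M) = (((X*(-1))*X)*M + M)/3 = (((-X)*X)*M + M)/3 = ((-X²)*M + M)/3 = (-M*X² + M)/3 = (M - M*X²)/3 = M/3 - M*X²/3)
1/(a(E) + V(-64, 132)) = 1/(313 + (⅓)*132*(1 - 1*(-64)²)) = 1/(313 + (⅓)*132*(1 - 1*4096)) = 1/(313 + (⅓)*132*(1 - 4096)) = 1/(313 + (⅓)*132*(-4095)) = 1/(313 - 180180) = 1/(-179867) = -1/179867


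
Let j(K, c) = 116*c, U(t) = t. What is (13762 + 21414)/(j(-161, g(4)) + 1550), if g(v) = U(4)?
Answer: 17588/1007 ≈ 17.466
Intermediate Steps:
g(v) = 4
(13762 + 21414)/(j(-161, g(4)) + 1550) = (13762 + 21414)/(116*4 + 1550) = 35176/(464 + 1550) = 35176/2014 = 35176*(1/2014) = 17588/1007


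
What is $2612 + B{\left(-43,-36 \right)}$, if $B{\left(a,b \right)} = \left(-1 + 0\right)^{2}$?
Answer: $2613$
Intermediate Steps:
$B{\left(a,b \right)} = 1$ ($B{\left(a,b \right)} = \left(-1\right)^{2} = 1$)
$2612 + B{\left(-43,-36 \right)} = 2612 + 1 = 2613$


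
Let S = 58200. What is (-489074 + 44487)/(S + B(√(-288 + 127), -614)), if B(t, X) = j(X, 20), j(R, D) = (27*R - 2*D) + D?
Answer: -40417/3782 ≈ -10.687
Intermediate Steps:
j(R, D) = -D + 27*R (j(R, D) = (-2*D + 27*R) + D = -D + 27*R)
B(t, X) = -20 + 27*X (B(t, X) = -1*20 + 27*X = -20 + 27*X)
(-489074 + 44487)/(S + B(√(-288 + 127), -614)) = (-489074 + 44487)/(58200 + (-20 + 27*(-614))) = -444587/(58200 + (-20 - 16578)) = -444587/(58200 - 16598) = -444587/41602 = -444587*1/41602 = -40417/3782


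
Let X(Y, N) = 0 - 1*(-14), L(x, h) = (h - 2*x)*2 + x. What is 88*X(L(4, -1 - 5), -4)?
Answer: 1232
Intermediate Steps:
L(x, h) = -3*x + 2*h (L(x, h) = (-4*x + 2*h) + x = -3*x + 2*h)
X(Y, N) = 14 (X(Y, N) = 0 + 14 = 14)
88*X(L(4, -1 - 5), -4) = 88*14 = 1232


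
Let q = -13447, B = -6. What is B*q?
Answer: 80682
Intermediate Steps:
B*q = -6*(-13447) = 80682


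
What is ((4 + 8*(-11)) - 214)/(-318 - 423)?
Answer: 298/741 ≈ 0.40216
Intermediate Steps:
((4 + 8*(-11)) - 214)/(-318 - 423) = ((4 - 88) - 214)/(-741) = (-84 - 214)*(-1/741) = -298*(-1/741) = 298/741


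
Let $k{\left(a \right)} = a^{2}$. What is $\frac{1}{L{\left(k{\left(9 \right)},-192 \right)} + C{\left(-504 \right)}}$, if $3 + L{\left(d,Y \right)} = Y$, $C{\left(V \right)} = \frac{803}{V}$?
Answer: $- \frac{504}{99083} \approx -0.0050866$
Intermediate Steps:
$L{\left(d,Y \right)} = -3 + Y$
$\frac{1}{L{\left(k{\left(9 \right)},-192 \right)} + C{\left(-504 \right)}} = \frac{1}{\left(-3 - 192\right) + \frac{803}{-504}} = \frac{1}{-195 + 803 \left(- \frac{1}{504}\right)} = \frac{1}{-195 - \frac{803}{504}} = \frac{1}{- \frac{99083}{504}} = - \frac{504}{99083}$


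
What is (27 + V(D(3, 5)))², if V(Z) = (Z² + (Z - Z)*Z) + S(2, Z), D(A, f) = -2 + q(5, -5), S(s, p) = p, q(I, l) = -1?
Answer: 1089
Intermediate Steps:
D(A, f) = -3 (D(A, f) = -2 - 1 = -3)
V(Z) = Z + Z² (V(Z) = (Z² + (Z - Z)*Z) + Z = (Z² + 0*Z) + Z = (Z² + 0) + Z = Z² + Z = Z + Z²)
(27 + V(D(3, 5)))² = (27 - 3*(1 - 3))² = (27 - 3*(-2))² = (27 + 6)² = 33² = 1089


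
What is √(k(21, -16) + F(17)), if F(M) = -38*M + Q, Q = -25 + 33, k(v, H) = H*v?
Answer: I*√974 ≈ 31.209*I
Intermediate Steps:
Q = 8
F(M) = 8 - 38*M (F(M) = -38*M + 8 = 8 - 38*M)
√(k(21, -16) + F(17)) = √(-16*21 + (8 - 38*17)) = √(-336 + (8 - 646)) = √(-336 - 638) = √(-974) = I*√974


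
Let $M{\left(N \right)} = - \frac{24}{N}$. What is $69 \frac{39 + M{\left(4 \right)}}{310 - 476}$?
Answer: $- \frac{2277}{166} \approx -13.717$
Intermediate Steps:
$69 \frac{39 + M{\left(4 \right)}}{310 - 476} = 69 \frac{39 - \frac{24}{4}}{310 - 476} = 69 \frac{39 - 6}{-166} = 69 \left(39 - 6\right) \left(- \frac{1}{166}\right) = 69 \cdot 33 \left(- \frac{1}{166}\right) = 69 \left(- \frac{33}{166}\right) = - \frac{2277}{166}$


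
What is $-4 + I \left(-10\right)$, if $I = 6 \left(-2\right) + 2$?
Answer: $96$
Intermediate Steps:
$I = -10$ ($I = -12 + 2 = -10$)
$-4 + I \left(-10\right) = -4 - -100 = -4 + 100 = 96$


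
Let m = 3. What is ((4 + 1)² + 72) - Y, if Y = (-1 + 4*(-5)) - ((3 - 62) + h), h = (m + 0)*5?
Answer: 74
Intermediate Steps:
h = 15 (h = (3 + 0)*5 = 3*5 = 15)
Y = 23 (Y = (-1 + 4*(-5)) - ((3 - 62) + 15) = (-1 - 20) - (-59 + 15) = -21 - 1*(-44) = -21 + 44 = 23)
((4 + 1)² + 72) - Y = ((4 + 1)² + 72) - 1*23 = (5² + 72) - 23 = (25 + 72) - 23 = 97 - 23 = 74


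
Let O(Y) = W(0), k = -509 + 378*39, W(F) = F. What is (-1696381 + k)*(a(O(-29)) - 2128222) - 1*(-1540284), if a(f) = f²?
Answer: 3579985921140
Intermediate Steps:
k = 14233 (k = -509 + 14742 = 14233)
O(Y) = 0
(-1696381 + k)*(a(O(-29)) - 2128222) - 1*(-1540284) = (-1696381 + 14233)*(0² - 2128222) - 1*(-1540284) = -1682148*(0 - 2128222) + 1540284 = -1682148*(-2128222) + 1540284 = 3579984380856 + 1540284 = 3579985921140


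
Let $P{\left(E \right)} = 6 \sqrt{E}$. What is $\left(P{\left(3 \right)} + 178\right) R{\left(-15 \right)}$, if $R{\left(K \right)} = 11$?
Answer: $1958 + 66 \sqrt{3} \approx 2072.3$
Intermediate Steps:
$\left(P{\left(3 \right)} + 178\right) R{\left(-15 \right)} = \left(6 \sqrt{3} + 178\right) 11 = \left(178 + 6 \sqrt{3}\right) 11 = 1958 + 66 \sqrt{3}$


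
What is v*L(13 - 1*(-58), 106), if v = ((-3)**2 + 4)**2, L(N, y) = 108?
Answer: 18252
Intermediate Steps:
v = 169 (v = (9 + 4)**2 = 13**2 = 169)
v*L(13 - 1*(-58), 106) = 169*108 = 18252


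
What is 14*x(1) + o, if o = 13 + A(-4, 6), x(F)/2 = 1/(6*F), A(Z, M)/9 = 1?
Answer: 80/3 ≈ 26.667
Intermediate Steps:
A(Z, M) = 9 (A(Z, M) = 9*1 = 9)
x(F) = 1/(3*F) (x(F) = 2/((6*F)) = 2*(1/(6*F)) = 1/(3*F))
o = 22 (o = 13 + 9 = 22)
14*x(1) + o = 14*((⅓)/1) + 22 = 14*((⅓)*1) + 22 = 14*(⅓) + 22 = 14/3 + 22 = 80/3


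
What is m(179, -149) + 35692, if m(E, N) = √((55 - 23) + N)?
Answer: 35692 + 3*I*√13 ≈ 35692.0 + 10.817*I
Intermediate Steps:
m(E, N) = √(32 + N)
m(179, -149) + 35692 = √(32 - 149) + 35692 = √(-117) + 35692 = 3*I*√13 + 35692 = 35692 + 3*I*√13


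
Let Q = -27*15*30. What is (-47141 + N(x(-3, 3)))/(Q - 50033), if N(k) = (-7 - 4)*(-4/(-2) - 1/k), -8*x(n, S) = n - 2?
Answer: 235727/310915 ≈ 0.75817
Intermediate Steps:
x(n, S) = ¼ - n/8 (x(n, S) = -(n - 2)/8 = -(-2 + n)/8 = ¼ - n/8)
Q = -12150 (Q = -405*30 = -12150)
N(k) = -22 + 11/k (N(k) = -11*(-4*(-½) - 1/k) = -11*(2 - 1/k) = -22 + 11/k)
(-47141 + N(x(-3, 3)))/(Q - 50033) = (-47141 + (-22 + 11/(¼ - ⅛*(-3))))/(-12150 - 50033) = (-47141 + (-22 + 11/(¼ + 3/8)))/(-62183) = (-47141 + (-22 + 11/(5/8)))*(-1/62183) = (-47141 + (-22 + 11*(8/5)))*(-1/62183) = (-47141 + (-22 + 88/5))*(-1/62183) = (-47141 - 22/5)*(-1/62183) = -235727/5*(-1/62183) = 235727/310915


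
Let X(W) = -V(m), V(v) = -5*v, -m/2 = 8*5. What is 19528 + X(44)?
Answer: 19128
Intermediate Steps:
m = -80 (m = -16*5 = -2*40 = -80)
X(W) = -400 (X(W) = -(-5)*(-80) = -1*400 = -400)
19528 + X(44) = 19528 - 400 = 19128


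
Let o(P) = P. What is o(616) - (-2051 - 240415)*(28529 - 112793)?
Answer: -20431154408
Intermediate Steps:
o(616) - (-2051 - 240415)*(28529 - 112793) = 616 - (-2051 - 240415)*(28529 - 112793) = 616 - (-242466)*(-84264) = 616 - 1*20431155024 = 616 - 20431155024 = -20431154408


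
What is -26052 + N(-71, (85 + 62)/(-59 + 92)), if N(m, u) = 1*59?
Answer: -25993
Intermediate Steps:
N(m, u) = 59
-26052 + N(-71, (85 + 62)/(-59 + 92)) = -26052 + 59 = -25993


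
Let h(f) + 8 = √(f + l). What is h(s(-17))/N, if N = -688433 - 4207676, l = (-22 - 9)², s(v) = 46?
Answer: 8/4896109 - √1007/4896109 ≈ -4.8474e-6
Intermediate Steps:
l = 961 (l = (-31)² = 961)
h(f) = -8 + √(961 + f) (h(f) = -8 + √(f + 961) = -8 + √(961 + f))
N = -4896109
h(s(-17))/N = (-8 + √(961 + 46))/(-4896109) = (-8 + √1007)*(-1/4896109) = 8/4896109 - √1007/4896109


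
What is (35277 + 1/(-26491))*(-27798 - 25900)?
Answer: -50182016376188/26491 ≈ -1.8943e+9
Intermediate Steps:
(35277 + 1/(-26491))*(-27798 - 25900) = (35277 - 1/26491)*(-53698) = (934523006/26491)*(-53698) = -50182016376188/26491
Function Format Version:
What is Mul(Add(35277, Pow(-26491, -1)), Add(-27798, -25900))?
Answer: Rational(-50182016376188, 26491) ≈ -1.8943e+9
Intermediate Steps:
Mul(Add(35277, Pow(-26491, -1)), Add(-27798, -25900)) = Mul(Add(35277, Rational(-1, 26491)), -53698) = Mul(Rational(934523006, 26491), -53698) = Rational(-50182016376188, 26491)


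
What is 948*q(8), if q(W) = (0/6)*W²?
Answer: 0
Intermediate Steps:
q(W) = 0 (q(W) = (0*(⅙))*W² = 0*W² = 0)
948*q(8) = 948*0 = 0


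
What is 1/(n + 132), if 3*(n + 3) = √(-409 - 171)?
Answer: 1161/150349 - 6*I*√145/150349 ≈ 0.007722 - 0.00048055*I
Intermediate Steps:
n = -3 + 2*I*√145/3 (n = -3 + √(-409 - 171)/3 = -3 + √(-580)/3 = -3 + (2*I*√145)/3 = -3 + 2*I*√145/3 ≈ -3.0 + 8.0277*I)
1/(n + 132) = 1/((-3 + 2*I*√145/3) + 132) = 1/(129 + 2*I*√145/3)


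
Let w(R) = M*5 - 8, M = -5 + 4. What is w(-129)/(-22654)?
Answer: 13/22654 ≈ 0.00057385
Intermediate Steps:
M = -1
w(R) = -13 (w(R) = -1*5 - 8 = -5 - 8 = -13)
w(-129)/(-22654) = -13/(-22654) = -13*(-1/22654) = 13/22654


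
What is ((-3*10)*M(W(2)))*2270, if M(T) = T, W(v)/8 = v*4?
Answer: -4358400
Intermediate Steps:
W(v) = 32*v (W(v) = 8*(v*4) = 8*(4*v) = 32*v)
((-3*10)*M(W(2)))*2270 = ((-3*10)*(32*2))*2270 = -30*64*2270 = -1920*2270 = -4358400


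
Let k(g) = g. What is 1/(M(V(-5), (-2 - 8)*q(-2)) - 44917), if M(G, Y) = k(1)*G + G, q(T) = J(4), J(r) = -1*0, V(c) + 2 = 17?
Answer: -1/44887 ≈ -2.2278e-5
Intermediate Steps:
V(c) = 15 (V(c) = -2 + 17 = 15)
J(r) = 0
q(T) = 0
M(G, Y) = 2*G (M(G, Y) = 1*G + G = G + G = 2*G)
1/(M(V(-5), (-2 - 8)*q(-2)) - 44917) = 1/(2*15 - 44917) = 1/(30 - 44917) = 1/(-44887) = -1/44887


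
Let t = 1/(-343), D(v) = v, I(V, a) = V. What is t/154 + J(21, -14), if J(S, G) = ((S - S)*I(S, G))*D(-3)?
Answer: -1/52822 ≈ -1.8932e-5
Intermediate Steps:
J(S, G) = 0 (J(S, G) = ((S - S)*S)*(-3) = (0*S)*(-3) = 0*(-3) = 0)
t = -1/343 ≈ -0.0029155
t/154 + J(21, -14) = -1/343/154 + 0 = -1/343*1/154 + 0 = -1/52822 + 0 = -1/52822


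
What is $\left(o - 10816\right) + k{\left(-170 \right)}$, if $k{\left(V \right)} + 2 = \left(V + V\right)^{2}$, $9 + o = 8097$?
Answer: $112870$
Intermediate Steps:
$o = 8088$ ($o = -9 + 8097 = 8088$)
$k{\left(V \right)} = -2 + 4 V^{2}$ ($k{\left(V \right)} = -2 + \left(V + V\right)^{2} = -2 + \left(2 V\right)^{2} = -2 + 4 V^{2}$)
$\left(o - 10816\right) + k{\left(-170 \right)} = \left(8088 - 10816\right) - \left(2 - 4 \left(-170\right)^{2}\right) = -2728 + \left(-2 + 4 \cdot 28900\right) = -2728 + \left(-2 + 115600\right) = -2728 + 115598 = 112870$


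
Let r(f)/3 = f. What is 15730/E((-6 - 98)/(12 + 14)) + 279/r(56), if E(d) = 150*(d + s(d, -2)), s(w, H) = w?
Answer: -1202/105 ≈ -11.448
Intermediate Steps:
E(d) = 300*d (E(d) = 150*(d + d) = 150*(2*d) = 300*d)
r(f) = 3*f
15730/E((-6 - 98)/(12 + 14)) + 279/r(56) = 15730/((300*((-6 - 98)/(12 + 14)))) + 279/((3*56)) = 15730/((300*(-104/26))) + 279/168 = 15730/((300*(-104*1/26))) + 279*(1/168) = 15730/((300*(-4))) + 93/56 = 15730/(-1200) + 93/56 = 15730*(-1/1200) + 93/56 = -1573/120 + 93/56 = -1202/105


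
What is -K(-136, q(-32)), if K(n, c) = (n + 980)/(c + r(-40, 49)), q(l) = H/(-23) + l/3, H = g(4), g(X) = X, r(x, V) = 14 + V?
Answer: -58236/3599 ≈ -16.181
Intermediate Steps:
H = 4
q(l) = -4/23 + l/3 (q(l) = 4/(-23) + l/3 = 4*(-1/23) + l*(⅓) = -4/23 + l/3)
K(n, c) = (980 + n)/(63 + c) (K(n, c) = (n + 980)/(c + (14 + 49)) = (980 + n)/(c + 63) = (980 + n)/(63 + c))
-K(-136, q(-32)) = -(980 - 136)/(63 + (-4/23 + (⅓)*(-32))) = -844/(63 + (-4/23 - 32/3)) = -844/(63 - 748/69) = -844/3599/69 = -69*844/3599 = -1*58236/3599 = -58236/3599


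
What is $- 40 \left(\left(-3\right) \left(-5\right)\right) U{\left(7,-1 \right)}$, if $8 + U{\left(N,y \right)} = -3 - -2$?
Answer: $5400$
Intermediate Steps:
$U{\left(N,y \right)} = -9$ ($U{\left(N,y \right)} = -8 - 1 = -9$)
$- 40 \left(\left(-3\right) \left(-5\right)\right) U{\left(7,-1 \right)} = - 40 \left(\left(-3\right) \left(-5\right)\right) \left(-9\right) = \left(-40\right) 15 \left(-9\right) = \left(-600\right) \left(-9\right) = 5400$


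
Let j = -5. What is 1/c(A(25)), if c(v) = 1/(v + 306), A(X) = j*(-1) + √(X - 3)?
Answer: 311 + √22 ≈ 315.69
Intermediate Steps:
A(X) = 5 + √(-3 + X) (A(X) = -5*(-1) + √(X - 3) = 5 + √(-3 + X))
c(v) = 1/(306 + v)
1/c(A(25)) = 1/(1/(306 + (5 + √(-3 + 25)))) = 1/(1/(306 + (5 + √22))) = 1/(1/(311 + √22)) = 311 + √22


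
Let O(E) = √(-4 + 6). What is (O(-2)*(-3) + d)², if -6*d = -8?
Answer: 178/9 - 8*√2 ≈ 8.4641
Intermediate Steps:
d = 4/3 (d = -⅙*(-8) = 4/3 ≈ 1.3333)
O(E) = √2
(O(-2)*(-3) + d)² = (√2*(-3) + 4/3)² = (-3*√2 + 4/3)² = (4/3 - 3*√2)²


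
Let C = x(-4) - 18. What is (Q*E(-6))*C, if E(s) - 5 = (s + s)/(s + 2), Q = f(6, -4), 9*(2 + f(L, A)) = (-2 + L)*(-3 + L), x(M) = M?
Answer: 352/3 ≈ 117.33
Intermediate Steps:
f(L, A) = -2 + (-3 + L)*(-2 + L)/9 (f(L, A) = -2 + ((-2 + L)*(-3 + L))/9 = -2 + ((-3 + L)*(-2 + L))/9 = -2 + (-3 + L)*(-2 + L)/9)
Q = -2/3 (Q = -4/3 - 5/9*6 + (1/9)*6**2 = -4/3 - 10/3 + (1/9)*36 = -4/3 - 10/3 + 4 = -2/3 ≈ -0.66667)
C = -22 (C = -4 - 18 = -22)
E(s) = 5 + 2*s/(2 + s) (E(s) = 5 + (s + s)/(s + 2) = 5 + (2*s)/(2 + s) = 5 + 2*s/(2 + s))
(Q*E(-6))*C = -2*(10 + 7*(-6))/(3*(2 - 6))*(-22) = -2*(10 - 42)/(3*(-4))*(-22) = -(-1)*(-32)/6*(-22) = -2/3*8*(-22) = -16/3*(-22) = 352/3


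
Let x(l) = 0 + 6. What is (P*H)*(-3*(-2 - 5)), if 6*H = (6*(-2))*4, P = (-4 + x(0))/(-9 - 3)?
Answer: 28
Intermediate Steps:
x(l) = 6
P = -1/6 (P = (-4 + 6)/(-9 - 3) = 2/(-12) = 2*(-1/12) = -1/6 ≈ -0.16667)
H = -8 (H = ((6*(-2))*4)/6 = (-12*4)/6 = (1/6)*(-48) = -8)
(P*H)*(-3*(-2 - 5)) = (-1/6*(-8))*(-3*(-2 - 5)) = 4*(-3*(-7))/3 = (4/3)*21 = 28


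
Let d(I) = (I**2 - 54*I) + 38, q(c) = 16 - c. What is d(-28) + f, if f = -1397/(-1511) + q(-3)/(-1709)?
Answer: 6029444630/2582299 ≈ 2334.9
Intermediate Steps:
f = 2358764/2582299 (f = -1397/(-1511) + (16 - 1*(-3))/(-1709) = -1397*(-1/1511) + (16 + 3)*(-1/1709) = 1397/1511 + 19*(-1/1709) = 1397/1511 - 19/1709 = 2358764/2582299 ≈ 0.91344)
d(I) = 38 + I**2 - 54*I
d(-28) + f = (38 + (-28)**2 - 54*(-28)) + 2358764/2582299 = (38 + 784 + 1512) + 2358764/2582299 = 2334 + 2358764/2582299 = 6029444630/2582299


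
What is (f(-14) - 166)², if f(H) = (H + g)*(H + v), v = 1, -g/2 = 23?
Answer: 376996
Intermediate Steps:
g = -46 (g = -2*23 = -46)
f(H) = (1 + H)*(-46 + H) (f(H) = (H - 46)*(H + 1) = (-46 + H)*(1 + H) = (1 + H)*(-46 + H))
(f(-14) - 166)² = ((-46 + (-14)² - 45*(-14)) - 166)² = ((-46 + 196 + 630) - 166)² = (780 - 166)² = 614² = 376996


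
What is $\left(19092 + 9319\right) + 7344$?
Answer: $35755$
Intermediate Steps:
$\left(19092 + 9319\right) + 7344 = 28411 + 7344 = 35755$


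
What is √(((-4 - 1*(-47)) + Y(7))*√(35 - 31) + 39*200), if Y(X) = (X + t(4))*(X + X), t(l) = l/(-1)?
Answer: √7970 ≈ 89.275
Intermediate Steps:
t(l) = -l (t(l) = l*(-1) = -l)
Y(X) = 2*X*(-4 + X) (Y(X) = (X - 1*4)*(X + X) = (X - 4)*(2*X) = (-4 + X)*(2*X) = 2*X*(-4 + X))
√(((-4 - 1*(-47)) + Y(7))*√(35 - 31) + 39*200) = √(((-4 - 1*(-47)) + 2*7*(-4 + 7))*√(35 - 31) + 39*200) = √(((-4 + 47) + 2*7*3)*√4 + 7800) = √((43 + 42)*2 + 7800) = √(85*2 + 7800) = √(170 + 7800) = √7970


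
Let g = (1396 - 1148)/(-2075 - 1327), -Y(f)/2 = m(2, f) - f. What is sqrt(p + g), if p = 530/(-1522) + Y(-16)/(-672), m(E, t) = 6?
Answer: I*sqrt(117715438722)/575316 ≈ 0.59636*I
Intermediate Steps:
Y(f) = -12 + 2*f (Y(f) = -2*(6 - f) = -12 + 2*f)
p = -36149/127848 (p = 530/(-1522) + (-12 + 2*(-16))/(-672) = 530*(-1/1522) + (-12 - 32)*(-1/672) = -265/761 - 44*(-1/672) = -265/761 + 11/168 = -36149/127848 ≈ -0.28275)
g = -124/1701 (g = 248/(-3402) = 248*(-1/3402) = -124/1701 ≈ -0.072898)
sqrt(p + g) = sqrt(-36149/127848 - 124/1701) = sqrt(-3682981/10355688) = I*sqrt(117715438722)/575316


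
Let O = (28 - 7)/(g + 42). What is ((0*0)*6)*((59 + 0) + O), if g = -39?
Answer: 0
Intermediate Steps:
O = 7 (O = (28 - 7)/(-39 + 42) = 21/3 = 21*(⅓) = 7)
((0*0)*6)*((59 + 0) + O) = ((0*0)*6)*((59 + 0) + 7) = (0*6)*(59 + 7) = 0*66 = 0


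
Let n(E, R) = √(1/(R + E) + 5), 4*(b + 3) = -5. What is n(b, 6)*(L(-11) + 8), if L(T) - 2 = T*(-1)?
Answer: 3*√273 ≈ 49.568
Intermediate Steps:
b = -17/4 (b = -3 + (¼)*(-5) = -3 - 5/4 = -17/4 ≈ -4.2500)
n(E, R) = √(5 + 1/(E + R)) (n(E, R) = √(1/(E + R) + 5) = √(5 + 1/(E + R)))
L(T) = 2 - T (L(T) = 2 + T*(-1) = 2 - T)
n(b, 6)*(L(-11) + 8) = √((1 + 5*(-17/4) + 5*6)/(-17/4 + 6))*((2 - 1*(-11)) + 8) = √((1 - 85/4 + 30)/(7/4))*((2 + 11) + 8) = √((4/7)*(39/4))*(13 + 8) = √(39/7)*21 = (√273/7)*21 = 3*√273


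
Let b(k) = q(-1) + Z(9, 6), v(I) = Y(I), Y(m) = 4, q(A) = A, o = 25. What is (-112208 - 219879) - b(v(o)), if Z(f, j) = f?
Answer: -332095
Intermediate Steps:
v(I) = 4
b(k) = 8 (b(k) = -1 + 9 = 8)
(-112208 - 219879) - b(v(o)) = (-112208 - 219879) - 1*8 = -332087 - 8 = -332095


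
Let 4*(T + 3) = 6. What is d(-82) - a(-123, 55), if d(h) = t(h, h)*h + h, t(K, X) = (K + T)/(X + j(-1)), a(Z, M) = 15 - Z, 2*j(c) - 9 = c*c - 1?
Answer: -47794/155 ≈ -308.35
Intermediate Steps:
T = -3/2 (T = -3 + (¼)*6 = -3 + 3/2 = -3/2 ≈ -1.5000)
j(c) = 4 + c²/2 (j(c) = 9/2 + (c*c - 1)/2 = 9/2 + (c² - 1)/2 = 9/2 + (-1 + c²)/2 = 9/2 + (-½ + c²/2) = 4 + c²/2)
t(K, X) = (-3/2 + K)/(9/2 + X) (t(K, X) = (K - 3/2)/(X + (4 + (½)*(-1)²)) = (-3/2 + K)/(X + (4 + (½)*1)) = (-3/2 + K)/(X + (4 + ½)) = (-3/2 + K)/(X + 9/2) = (-3/2 + K)/(9/2 + X))
d(h) = h + h*(-3 + 2*h)/(9 + 2*h) (d(h) = ((-3 + 2*h)/(9 + 2*h))*h + h = h*(-3 + 2*h)/(9 + 2*h) + h = h + h*(-3 + 2*h)/(9 + 2*h))
d(-82) - a(-123, 55) = 2*(-82)*(3 + 2*(-82))/(9 + 2*(-82)) - (15 - 1*(-123)) = 2*(-82)*(3 - 164)/(9 - 164) - (15 + 123) = 2*(-82)*(-161)/(-155) - 1*138 = 2*(-82)*(-1/155)*(-161) - 138 = -26404/155 - 138 = -47794/155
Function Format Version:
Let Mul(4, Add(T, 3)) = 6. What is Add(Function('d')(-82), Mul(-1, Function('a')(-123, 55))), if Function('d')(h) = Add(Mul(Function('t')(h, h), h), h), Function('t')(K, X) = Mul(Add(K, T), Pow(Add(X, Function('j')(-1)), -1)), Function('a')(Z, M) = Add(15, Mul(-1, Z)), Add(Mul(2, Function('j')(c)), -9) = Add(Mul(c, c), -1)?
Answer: Rational(-47794, 155) ≈ -308.35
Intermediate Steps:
T = Rational(-3, 2) (T = Add(-3, Mul(Rational(1, 4), 6)) = Add(-3, Rational(3, 2)) = Rational(-3, 2) ≈ -1.5000)
Function('j')(c) = Add(4, Mul(Rational(1, 2), Pow(c, 2))) (Function('j')(c) = Add(Rational(9, 2), Mul(Rational(1, 2), Add(Mul(c, c), -1))) = Add(Rational(9, 2), Mul(Rational(1, 2), Add(Pow(c, 2), -1))) = Add(Rational(9, 2), Mul(Rational(1, 2), Add(-1, Pow(c, 2)))) = Add(Rational(9, 2), Add(Rational(-1, 2), Mul(Rational(1, 2), Pow(c, 2)))) = Add(4, Mul(Rational(1, 2), Pow(c, 2))))
Function('t')(K, X) = Mul(Pow(Add(Rational(9, 2), X), -1), Add(Rational(-3, 2), K)) (Function('t')(K, X) = Mul(Add(K, Rational(-3, 2)), Pow(Add(X, Add(4, Mul(Rational(1, 2), Pow(-1, 2)))), -1)) = Mul(Add(Rational(-3, 2), K), Pow(Add(X, Add(4, Mul(Rational(1, 2), 1))), -1)) = Mul(Add(Rational(-3, 2), K), Pow(Add(X, Add(4, Rational(1, 2))), -1)) = Mul(Add(Rational(-3, 2), K), Pow(Add(X, Rational(9, 2)), -1)) = Mul(Add(Rational(-3, 2), K), Pow(Add(Rational(9, 2), X), -1)) = Mul(Pow(Add(Rational(9, 2), X), -1), Add(Rational(-3, 2), K)))
Function('d')(h) = Add(h, Mul(h, Pow(Add(9, Mul(2, h)), -1), Add(-3, Mul(2, h)))) (Function('d')(h) = Add(Mul(Mul(Pow(Add(9, Mul(2, h)), -1), Add(-3, Mul(2, h))), h), h) = Add(Mul(h, Pow(Add(9, Mul(2, h)), -1), Add(-3, Mul(2, h))), h) = Add(h, Mul(h, Pow(Add(9, Mul(2, h)), -1), Add(-3, Mul(2, h)))))
Add(Function('d')(-82), Mul(-1, Function('a')(-123, 55))) = Add(Mul(2, -82, Pow(Add(9, Mul(2, -82)), -1), Add(3, Mul(2, -82))), Mul(-1, Add(15, Mul(-1, -123)))) = Add(Mul(2, -82, Pow(Add(9, -164), -1), Add(3, -164)), Mul(-1, Add(15, 123))) = Add(Mul(2, -82, Pow(-155, -1), -161), Mul(-1, 138)) = Add(Mul(2, -82, Rational(-1, 155), -161), -138) = Add(Rational(-26404, 155), -138) = Rational(-47794, 155)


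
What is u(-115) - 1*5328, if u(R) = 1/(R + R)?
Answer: -1225441/230 ≈ -5328.0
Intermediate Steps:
u(R) = 1/(2*R)
u(-115) - 1*5328 = (½)/(-115) - 1*5328 = (½)*(-1/115) - 5328 = -1/230 - 5328 = -1225441/230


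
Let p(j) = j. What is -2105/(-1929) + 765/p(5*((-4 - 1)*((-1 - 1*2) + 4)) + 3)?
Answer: -1429375/42438 ≈ -33.682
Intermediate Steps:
-2105/(-1929) + 765/p(5*((-4 - 1)*((-1 - 1*2) + 4)) + 3) = -2105/(-1929) + 765/(5*((-4 - 1)*((-1 - 1*2) + 4)) + 3) = -2105*(-1/1929) + 765/(5*(-5*((-1 - 2) + 4)) + 3) = 2105/1929 + 765/(5*(-5*(-3 + 4)) + 3) = 2105/1929 + 765/(5*(-5*1) + 3) = 2105/1929 + 765/(5*(-5) + 3) = 2105/1929 + 765/(-25 + 3) = 2105/1929 + 765/(-22) = 2105/1929 + 765*(-1/22) = 2105/1929 - 765/22 = -1429375/42438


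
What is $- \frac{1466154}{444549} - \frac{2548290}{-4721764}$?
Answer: $- \frac{964998900741}{349842577406} \approx -2.7584$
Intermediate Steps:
$- \frac{1466154}{444549} - \frac{2548290}{-4721764} = \left(-1466154\right) \frac{1}{444549} - - \frac{1274145}{2360882} = - \frac{488718}{148183} + \frac{1274145}{2360882} = - \frac{964998900741}{349842577406}$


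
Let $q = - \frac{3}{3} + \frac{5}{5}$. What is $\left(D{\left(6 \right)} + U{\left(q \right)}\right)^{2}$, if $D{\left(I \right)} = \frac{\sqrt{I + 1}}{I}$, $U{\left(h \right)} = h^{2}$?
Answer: $\frac{7}{36} \approx 0.19444$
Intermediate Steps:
$q = 0$ ($q = \left(-3\right) \frac{1}{3} + 5 \cdot \frac{1}{5} = -1 + 1 = 0$)
$D{\left(I \right)} = \frac{\sqrt{1 + I}}{I}$
$\left(D{\left(6 \right)} + U{\left(q \right)}\right)^{2} = \left(\frac{\sqrt{1 + 6}}{6} + 0^{2}\right)^{2} = \left(\frac{\sqrt{7}}{6} + 0\right)^{2} = \left(\frac{\sqrt{7}}{6}\right)^{2} = \frac{7}{36}$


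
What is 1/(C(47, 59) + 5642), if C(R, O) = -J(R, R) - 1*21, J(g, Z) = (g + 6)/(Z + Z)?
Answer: 94/528321 ≈ 0.00017792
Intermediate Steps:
J(g, Z) = (6 + g)/(2*Z) (J(g, Z) = (6 + g)/((2*Z)) = (6 + g)*(1/(2*Z)) = (6 + g)/(2*Z))
C(R, O) = -21 - (6 + R)/(2*R) (C(R, O) = -(6 + R)/(2*R) - 1*21 = -(6 + R)/(2*R) - 21 = -21 - (6 + R)/(2*R))
1/(C(47, 59) + 5642) = 1/((-43/2 - 3/47) + 5642) = 1/(-2027/94 + 5642) = 1/(528321/94) = 94/528321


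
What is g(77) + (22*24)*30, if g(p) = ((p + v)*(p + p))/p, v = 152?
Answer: 16298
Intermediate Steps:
g(p) = 304 + 2*p (g(p) = ((p + 152)*(p + p))/p = ((152 + p)*(2*p))/p = (2*p*(152 + p))/p = 304 + 2*p)
g(77) + (22*24)*30 = (304 + 2*77) + (22*24)*30 = (304 + 154) + 528*30 = 458 + 15840 = 16298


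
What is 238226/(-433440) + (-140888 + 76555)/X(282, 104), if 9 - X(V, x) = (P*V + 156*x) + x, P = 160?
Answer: 946294879/1902151440 ≈ 0.49749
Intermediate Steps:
X(V, x) = 9 - 160*V - 157*x (X(V, x) = 9 - ((160*V + 156*x) + x) = 9 - ((156*x + 160*V) + x) = 9 - (157*x + 160*V) = 9 + (-160*V - 157*x) = 9 - 160*V - 157*x)
238226/(-433440) + (-140888 + 76555)/X(282, 104) = 238226/(-433440) + (-140888 + 76555)/(9 - 160*282 - 157*104) = 238226*(-1/433440) - 64333/(9 - 45120 - 16328) = -119113/216720 - 64333/(-61439) = -119113/216720 - 64333*(-1/61439) = -119113/216720 + 64333/61439 = 946294879/1902151440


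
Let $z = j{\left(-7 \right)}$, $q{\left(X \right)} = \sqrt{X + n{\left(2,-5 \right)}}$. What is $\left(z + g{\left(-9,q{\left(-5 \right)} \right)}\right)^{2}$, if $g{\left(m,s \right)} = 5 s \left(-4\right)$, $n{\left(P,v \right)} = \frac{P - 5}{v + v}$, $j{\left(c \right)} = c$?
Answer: $-1831 + 28 i \sqrt{470} \approx -1831.0 + 607.03 i$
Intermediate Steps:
$n{\left(P,v \right)} = \frac{-5 + P}{2 v}$
$q{\left(X \right)} = \sqrt{\frac{3}{10} + X}$ ($q{\left(X \right)} = \sqrt{X + \frac{-5 + 2}{2 \left(-5\right)}} = \sqrt{X + \frac{1}{2} \left(- \frac{1}{5}\right) \left(-3\right)} = \sqrt{X + \frac{3}{10}} = \sqrt{\frac{3}{10} + X}$)
$g{\left(m,s \right)} = - 20 s$
$z = -7$
$\left(z + g{\left(-9,q{\left(-5 \right)} \right)}\right)^{2} = \left(-7 - 20 \frac{\sqrt{30 + 100 \left(-5\right)}}{10}\right)^{2} = \left(-7 - 20 \frac{\sqrt{30 - 500}}{10}\right)^{2} = \left(-7 - 20 \frac{\sqrt{-470}}{10}\right)^{2} = \left(-7 - 20 \frac{i \sqrt{470}}{10}\right)^{2} = \left(-7 - 2 i \sqrt{470}\right)^{2}$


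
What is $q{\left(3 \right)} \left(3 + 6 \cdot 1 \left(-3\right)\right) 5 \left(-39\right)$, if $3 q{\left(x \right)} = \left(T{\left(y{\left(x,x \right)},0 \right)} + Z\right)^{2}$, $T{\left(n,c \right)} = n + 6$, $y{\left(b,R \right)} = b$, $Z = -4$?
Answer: $24375$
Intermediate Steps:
$T{\left(n,c \right)} = 6 + n$
$q{\left(x \right)} = \frac{\left(2 + x\right)^{2}}{3}$ ($q{\left(x \right)} = \frac{\left(\left(6 + x\right) - 4\right)^{2}}{3} = \frac{\left(2 + x\right)^{2}}{3}$)
$q{\left(3 \right)} \left(3 + 6 \cdot 1 \left(-3\right)\right) 5 \left(-39\right) = \frac{\left(2 + 3\right)^{2}}{3} \left(3 + 6 \cdot 1 \left(-3\right)\right) 5 \left(-39\right) = \frac{5^{2}}{3} \left(3 + 6 \left(-3\right)\right) 5 \left(-39\right) = \frac{1}{3} \cdot 25 \left(3 - 18\right) 5 \left(-39\right) = \frac{25}{3} \left(-15\right) 5 \left(-39\right) = \left(-125\right) 5 \left(-39\right) = \left(-625\right) \left(-39\right) = 24375$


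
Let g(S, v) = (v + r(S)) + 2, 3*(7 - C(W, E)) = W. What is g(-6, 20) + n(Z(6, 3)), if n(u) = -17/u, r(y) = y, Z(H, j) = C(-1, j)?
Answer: 301/22 ≈ 13.682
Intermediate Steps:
C(W, E) = 7 - W/3
Z(H, j) = 22/3 (Z(H, j) = 7 - ⅓*(-1) = 7 + ⅓ = 22/3)
g(S, v) = 2 + S + v (g(S, v) = (v + S) + 2 = (S + v) + 2 = 2 + S + v)
g(-6, 20) + n(Z(6, 3)) = (2 - 6 + 20) - 17/22/3 = 16 - 17*3/22 = 16 - 51/22 = 301/22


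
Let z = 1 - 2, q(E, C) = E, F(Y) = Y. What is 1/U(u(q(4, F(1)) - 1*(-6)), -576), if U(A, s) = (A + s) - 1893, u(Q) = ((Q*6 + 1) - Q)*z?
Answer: -1/2520 ≈ -0.00039683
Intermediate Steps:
z = -1
u(Q) = -1 - 5*Q (u(Q) = ((Q*6 + 1) - Q)*(-1) = ((6*Q + 1) - Q)*(-1) = ((1 + 6*Q) - Q)*(-1) = (1 + 5*Q)*(-1) = -1 - 5*Q)
U(A, s) = -1893 + A + s
1/U(u(q(4, F(1)) - 1*(-6)), -576) = 1/(-1893 + (-1 - 5*(4 - 1*(-6))) - 576) = 1/(-1893 + (-1 - 5*(4 + 6)) - 576) = 1/(-1893 + (-1 - 5*10) - 576) = 1/(-1893 + (-1 - 50) - 576) = 1/(-1893 - 51 - 576) = 1/(-2520) = -1/2520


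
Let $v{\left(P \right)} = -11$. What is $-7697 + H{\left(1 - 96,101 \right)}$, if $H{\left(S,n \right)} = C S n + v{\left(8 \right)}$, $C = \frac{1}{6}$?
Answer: $- \frac{55843}{6} \approx -9307.2$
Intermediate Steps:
$C = \frac{1}{6} \approx 0.16667$
$H{\left(S,n \right)} = -11 + \frac{S n}{6}$ ($H{\left(S,n \right)} = \frac{S}{6} n - 11 = \frac{S n}{6} - 11 = -11 + \frac{S n}{6}$)
$-7697 + H{\left(1 - 96,101 \right)} = -7697 + \left(-11 + \frac{1}{6} \left(1 - 96\right) 101\right) = -7697 + \left(-11 + \frac{1}{6} \left(-95\right) 101\right) = -7697 - \frac{9661}{6} = - \frac{55843}{6}$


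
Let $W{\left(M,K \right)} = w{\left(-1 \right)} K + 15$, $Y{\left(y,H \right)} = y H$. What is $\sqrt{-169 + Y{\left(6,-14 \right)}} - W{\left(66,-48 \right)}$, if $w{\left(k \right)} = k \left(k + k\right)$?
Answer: $81 + i \sqrt{253} \approx 81.0 + 15.906 i$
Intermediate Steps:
$w{\left(k \right)} = 2 k^{2}$ ($w{\left(k \right)} = k 2 k = 2 k^{2}$)
$Y{\left(y,H \right)} = H y$
$W{\left(M,K \right)} = 15 + 2 K$ ($W{\left(M,K \right)} = 2 \left(-1\right)^{2} K + 15 = 2 \cdot 1 K + 15 = 2 K + 15 = 15 + 2 K$)
$\sqrt{-169 + Y{\left(6,-14 \right)}} - W{\left(66,-48 \right)} = \sqrt{-169 - 84} - \left(15 + 2 \left(-48\right)\right) = \sqrt{-169 - 84} - \left(15 - 96\right) = \sqrt{-253} - -81 = i \sqrt{253} + 81 = 81 + i \sqrt{253}$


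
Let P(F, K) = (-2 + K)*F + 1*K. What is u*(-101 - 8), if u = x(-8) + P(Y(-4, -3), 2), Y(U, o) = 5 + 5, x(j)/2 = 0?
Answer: -218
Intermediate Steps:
x(j) = 0 (x(j) = 2*0 = 0)
Y(U, o) = 10
P(F, K) = K + F*(-2 + K) (P(F, K) = F*(-2 + K) + K = K + F*(-2 + K))
u = 2 (u = 0 + (2 - 2*10 + 10*2) = 0 + (2 - 20 + 20) = 0 + 2 = 2)
u*(-101 - 8) = 2*(-101 - 8) = 2*(-109) = -218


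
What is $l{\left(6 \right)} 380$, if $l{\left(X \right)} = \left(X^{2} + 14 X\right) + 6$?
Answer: $47880$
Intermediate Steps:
$l{\left(X \right)} = 6 + X^{2} + 14 X$
$l{\left(6 \right)} 380 = \left(6 + 6^{2} + 14 \cdot 6\right) 380 = \left(6 + 36 + 84\right) 380 = 126 \cdot 380 = 47880$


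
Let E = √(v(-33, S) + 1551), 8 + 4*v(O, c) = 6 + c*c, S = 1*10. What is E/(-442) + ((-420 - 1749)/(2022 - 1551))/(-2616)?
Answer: 241/136904 - √6302/884 ≈ -0.088042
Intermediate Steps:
S = 10
v(O, c) = -½ + c²/4 (v(O, c) = -2 + (6 + c*c)/4 = -2 + (6 + c²)/4 = -2 + (3/2 + c²/4) = -½ + c²/4)
E = √6302/2 (E = √((-½ + (¼)*10²) + 1551) = √((-½ + (¼)*100) + 1551) = √((-½ + 25) + 1551) = √(49/2 + 1551) = √(3151/2) = √6302/2 ≈ 39.693)
E/(-442) + ((-420 - 1749)/(2022 - 1551))/(-2616) = (√6302/2)/(-442) + ((-420 - 1749)/(2022 - 1551))/(-2616) = (√6302/2)*(-1/442) - 2169/471*(-1/2616) = -√6302/884 - 2169*1/471*(-1/2616) = -√6302/884 - 723/157*(-1/2616) = -√6302/884 + 241/136904 = 241/136904 - √6302/884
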